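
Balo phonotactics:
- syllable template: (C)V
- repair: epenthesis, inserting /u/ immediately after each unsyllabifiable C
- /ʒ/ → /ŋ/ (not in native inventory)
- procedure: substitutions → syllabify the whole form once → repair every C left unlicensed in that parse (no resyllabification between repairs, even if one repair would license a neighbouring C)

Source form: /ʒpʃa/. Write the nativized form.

Substitution: /ʒ/ → /ŋ/, giving /ŋpʃa/.
Under (C)V, the unsyllabifiable consonants are /ŋ/, /p/ (no codas are permitted; onsets are limited to one consonant).
Epenthesis after each stranded consonant: /ŋ/ → /ŋu/, /p/ → /pu/.

ŋupuʃa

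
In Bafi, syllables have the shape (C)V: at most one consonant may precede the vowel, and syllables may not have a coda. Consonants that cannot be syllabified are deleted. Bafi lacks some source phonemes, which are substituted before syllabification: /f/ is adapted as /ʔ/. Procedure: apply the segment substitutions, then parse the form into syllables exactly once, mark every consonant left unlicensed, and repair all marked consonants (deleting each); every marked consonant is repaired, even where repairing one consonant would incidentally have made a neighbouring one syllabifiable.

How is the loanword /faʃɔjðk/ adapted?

ʔaʃɔ

Substitution: /f/ → /ʔ/, giving /ʔaʃɔjðk/.
The consonants /j/, /ð/, /k/ cannot be parsed into a legal (C)V syllable (no codas are permitted; onsets are limited to one consonant).
Deletion applies to /j/, /ð/, /k/.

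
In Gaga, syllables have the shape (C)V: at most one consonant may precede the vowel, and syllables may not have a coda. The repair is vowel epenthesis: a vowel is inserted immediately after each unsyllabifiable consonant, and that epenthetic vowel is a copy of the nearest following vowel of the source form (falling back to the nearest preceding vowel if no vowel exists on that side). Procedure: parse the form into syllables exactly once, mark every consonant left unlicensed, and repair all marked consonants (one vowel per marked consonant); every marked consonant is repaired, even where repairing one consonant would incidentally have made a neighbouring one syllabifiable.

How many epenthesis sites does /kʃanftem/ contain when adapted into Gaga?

4

The unsyllabifiable consonants are /k/, /n/, /f/, /m/; each receives one epenthetic vowel.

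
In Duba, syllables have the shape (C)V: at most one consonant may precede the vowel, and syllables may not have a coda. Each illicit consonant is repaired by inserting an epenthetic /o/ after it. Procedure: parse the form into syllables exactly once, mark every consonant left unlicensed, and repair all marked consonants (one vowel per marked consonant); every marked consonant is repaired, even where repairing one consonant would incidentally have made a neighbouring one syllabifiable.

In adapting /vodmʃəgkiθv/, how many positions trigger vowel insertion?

The unsyllabifiable consonants are /d/, /m/, /g/, /θ/, /v/; each receives one epenthetic vowel.

5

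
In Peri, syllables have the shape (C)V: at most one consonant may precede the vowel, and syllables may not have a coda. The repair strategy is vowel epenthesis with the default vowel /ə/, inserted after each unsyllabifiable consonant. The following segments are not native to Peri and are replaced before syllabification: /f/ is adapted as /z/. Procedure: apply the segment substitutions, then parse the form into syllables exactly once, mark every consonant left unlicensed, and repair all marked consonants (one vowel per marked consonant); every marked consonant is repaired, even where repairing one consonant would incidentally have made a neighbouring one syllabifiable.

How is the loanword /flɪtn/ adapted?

zəlɪtənə

Substitution: /f/ → /z/, giving /zlɪtn/.
Syllabifying with onset maximization leaves /z/, /t/, /n/ stranded (no codas are permitted; onsets are limited to one consonant).
Epenthesis after each stranded consonant: /z/ → /zə/, /t/ → /tə/, /n/ → /nə/.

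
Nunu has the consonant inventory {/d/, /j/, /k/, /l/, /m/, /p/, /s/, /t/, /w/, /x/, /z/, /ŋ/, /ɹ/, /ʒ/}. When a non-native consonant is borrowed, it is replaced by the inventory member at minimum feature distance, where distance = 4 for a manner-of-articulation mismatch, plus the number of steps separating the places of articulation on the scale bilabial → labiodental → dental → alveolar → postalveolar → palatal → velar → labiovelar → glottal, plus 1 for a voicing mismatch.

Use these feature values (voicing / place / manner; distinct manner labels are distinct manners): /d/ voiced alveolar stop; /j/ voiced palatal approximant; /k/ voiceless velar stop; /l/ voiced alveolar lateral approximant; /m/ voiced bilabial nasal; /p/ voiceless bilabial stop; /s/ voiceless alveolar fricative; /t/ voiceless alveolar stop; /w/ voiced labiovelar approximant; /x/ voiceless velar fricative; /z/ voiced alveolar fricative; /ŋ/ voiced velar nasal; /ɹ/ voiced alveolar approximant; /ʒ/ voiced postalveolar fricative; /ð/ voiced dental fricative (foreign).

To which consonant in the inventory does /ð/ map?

/z/ is closest: same manner (fricative), place distance 1 (dental→alveolar), same voicing; total 1. Next closest is /s/ at distance 2.

z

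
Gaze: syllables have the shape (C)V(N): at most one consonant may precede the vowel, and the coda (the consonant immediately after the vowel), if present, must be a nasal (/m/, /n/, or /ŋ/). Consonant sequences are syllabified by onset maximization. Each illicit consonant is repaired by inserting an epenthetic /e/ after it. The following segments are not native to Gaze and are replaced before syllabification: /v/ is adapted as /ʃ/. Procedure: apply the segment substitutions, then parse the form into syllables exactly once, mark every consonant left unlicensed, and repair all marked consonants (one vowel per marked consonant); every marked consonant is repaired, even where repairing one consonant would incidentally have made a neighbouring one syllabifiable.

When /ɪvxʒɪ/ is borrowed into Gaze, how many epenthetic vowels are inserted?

2

After substitution the input is /ɪʃxʒɪ/.
The unsyllabifiable consonants are /ʃ/, /x/; each receives one epenthetic vowel.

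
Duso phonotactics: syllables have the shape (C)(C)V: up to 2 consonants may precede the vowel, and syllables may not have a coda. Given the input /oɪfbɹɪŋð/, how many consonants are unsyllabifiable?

3

Syllabifying with onset maximization leaves /f/, /ŋ/, /ð/ stranded (no codas are permitted; onsets may contain at most 2 consonants).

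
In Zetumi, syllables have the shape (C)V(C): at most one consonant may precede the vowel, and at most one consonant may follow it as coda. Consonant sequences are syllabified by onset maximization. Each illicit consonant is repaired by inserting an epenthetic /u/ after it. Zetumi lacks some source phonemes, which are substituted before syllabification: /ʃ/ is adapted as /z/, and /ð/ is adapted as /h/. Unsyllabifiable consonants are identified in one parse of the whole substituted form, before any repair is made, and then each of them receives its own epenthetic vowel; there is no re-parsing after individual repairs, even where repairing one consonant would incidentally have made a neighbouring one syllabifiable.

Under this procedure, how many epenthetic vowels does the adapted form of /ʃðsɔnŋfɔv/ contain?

After substitution the input is /zhsɔnŋfɔv/.
The unsyllabifiable consonants are /z/, /h/, /ŋ/; each receives one epenthetic vowel.

3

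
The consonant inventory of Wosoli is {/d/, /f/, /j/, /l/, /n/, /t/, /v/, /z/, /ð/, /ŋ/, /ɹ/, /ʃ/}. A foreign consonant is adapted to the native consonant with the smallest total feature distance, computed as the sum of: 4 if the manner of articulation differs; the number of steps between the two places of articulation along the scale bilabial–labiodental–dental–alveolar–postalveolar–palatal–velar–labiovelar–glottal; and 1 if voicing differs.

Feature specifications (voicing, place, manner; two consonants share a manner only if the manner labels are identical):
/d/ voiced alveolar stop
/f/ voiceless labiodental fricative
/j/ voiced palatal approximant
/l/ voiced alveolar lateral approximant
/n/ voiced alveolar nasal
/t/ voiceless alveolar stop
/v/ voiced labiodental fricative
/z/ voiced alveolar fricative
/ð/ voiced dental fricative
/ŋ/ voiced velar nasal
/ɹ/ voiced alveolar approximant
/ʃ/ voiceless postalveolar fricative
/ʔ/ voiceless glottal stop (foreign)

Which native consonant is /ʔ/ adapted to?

t

/t/ is closest: same manner (stop), place distance 5 (glottal→alveolar), same voicing; total 5. Next closest is /d/ at distance 6.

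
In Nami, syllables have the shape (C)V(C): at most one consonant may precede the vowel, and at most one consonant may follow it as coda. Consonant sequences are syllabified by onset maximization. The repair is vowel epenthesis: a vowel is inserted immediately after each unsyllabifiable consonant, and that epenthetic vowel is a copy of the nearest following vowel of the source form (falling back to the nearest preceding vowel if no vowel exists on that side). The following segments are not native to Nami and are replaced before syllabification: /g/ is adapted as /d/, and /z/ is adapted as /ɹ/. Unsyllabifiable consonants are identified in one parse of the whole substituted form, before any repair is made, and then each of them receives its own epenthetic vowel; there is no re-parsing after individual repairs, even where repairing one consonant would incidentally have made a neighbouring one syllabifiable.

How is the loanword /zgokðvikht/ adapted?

ɹodokðivikhiti

Substitution: /z/ → /ɹ/, /g/ → /d/, giving /ɹdokðvikht/.
The consonants /ɹ/, /ð/, /h/, /t/ cannot be parsed into a legal (C)V(C) syllable (at most one coda consonant is licensed; onsets are limited to one consonant).
Epenthesis after each stranded consonant: /ɹ/ → /ɹo/, /ð/ → /ði/, /h/ → /hi/, /t/ → /ti/.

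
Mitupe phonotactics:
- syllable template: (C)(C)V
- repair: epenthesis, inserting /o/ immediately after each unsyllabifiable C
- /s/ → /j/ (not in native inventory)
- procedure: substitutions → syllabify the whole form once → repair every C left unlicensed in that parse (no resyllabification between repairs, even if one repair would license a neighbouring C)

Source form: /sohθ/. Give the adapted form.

Substitution: /s/ → /j/, giving /johθ/.
The consonants /h/, /θ/ cannot be parsed into a legal (C)(C)V syllable (no codas are permitted; onsets may contain at most 2 consonants).
Epenthesis after each stranded consonant: /h/ → /ho/, /θ/ → /θo/.

johoθo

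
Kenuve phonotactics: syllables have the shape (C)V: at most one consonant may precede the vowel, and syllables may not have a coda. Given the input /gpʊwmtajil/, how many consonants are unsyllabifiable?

4

The consonants /g/, /w/, /m/, /l/ cannot be parsed into a legal (C)V syllable (no codas are permitted; onsets are limited to one consonant).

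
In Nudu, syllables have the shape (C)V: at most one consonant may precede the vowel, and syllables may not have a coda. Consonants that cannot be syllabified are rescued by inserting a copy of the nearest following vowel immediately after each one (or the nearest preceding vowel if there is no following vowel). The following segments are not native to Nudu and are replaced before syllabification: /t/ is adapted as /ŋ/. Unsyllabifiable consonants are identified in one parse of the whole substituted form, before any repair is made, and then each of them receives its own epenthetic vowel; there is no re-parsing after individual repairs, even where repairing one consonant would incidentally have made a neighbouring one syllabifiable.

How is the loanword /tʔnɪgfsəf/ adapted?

Substitution: /t/ → /ŋ/, giving /ŋʔnɪgfsəf/.
Under (C)V, the unsyllabifiable consonants are /ŋ/, /ʔ/, /g/, /f/, /f/ (no codas are permitted; onsets are limited to one consonant).
Inserting the epenthetic vowel yields /ŋ/ → /ŋɪ/, /ʔ/ → /ʔɪ/, /g/ → /gə/, /f/ → /fə/, /f/ → /fə/.

ŋɪʔɪnɪgəfəsəfə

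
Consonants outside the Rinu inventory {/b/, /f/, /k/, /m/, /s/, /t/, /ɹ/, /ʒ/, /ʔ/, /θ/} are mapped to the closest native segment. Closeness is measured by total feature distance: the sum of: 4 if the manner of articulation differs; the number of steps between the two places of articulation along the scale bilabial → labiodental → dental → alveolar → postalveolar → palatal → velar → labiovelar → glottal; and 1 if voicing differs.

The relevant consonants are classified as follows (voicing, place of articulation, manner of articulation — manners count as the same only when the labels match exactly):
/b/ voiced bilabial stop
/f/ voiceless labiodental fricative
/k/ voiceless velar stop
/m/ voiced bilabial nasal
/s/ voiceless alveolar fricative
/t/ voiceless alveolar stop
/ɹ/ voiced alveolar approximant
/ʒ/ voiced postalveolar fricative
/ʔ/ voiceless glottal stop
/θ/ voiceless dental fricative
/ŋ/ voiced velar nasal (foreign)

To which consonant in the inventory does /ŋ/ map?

/k/ is closest: manner differs (nasal→stop, +4), place distance 0 (velar→velar), voicing differs (+1); total 5. Next closest is /m/ at distance 6.

k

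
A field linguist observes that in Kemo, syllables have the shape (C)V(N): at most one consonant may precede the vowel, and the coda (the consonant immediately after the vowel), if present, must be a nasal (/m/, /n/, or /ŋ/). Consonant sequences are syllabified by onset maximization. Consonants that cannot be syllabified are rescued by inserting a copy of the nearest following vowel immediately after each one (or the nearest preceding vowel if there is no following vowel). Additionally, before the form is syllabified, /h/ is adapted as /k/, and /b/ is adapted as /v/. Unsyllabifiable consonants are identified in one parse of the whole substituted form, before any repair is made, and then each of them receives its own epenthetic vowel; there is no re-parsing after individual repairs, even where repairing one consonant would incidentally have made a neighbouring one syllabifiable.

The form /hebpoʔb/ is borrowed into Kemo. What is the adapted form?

Substitution: /h/ → /k/, /b/ → /v/, giving /kevpoʔv/.
Under (C)V(N), the unsyllabifiable consonants are /v/, /ʔ/, /v/ (only a nasal (/m/, /n/, or /ŋ/) is licensed in coda position; onsets are limited to one consonant).
Epenthesis after each stranded consonant: /v/ → /vo/, /ʔ/ → /ʔo/, /v/ → /vo/.

kevopoʔovo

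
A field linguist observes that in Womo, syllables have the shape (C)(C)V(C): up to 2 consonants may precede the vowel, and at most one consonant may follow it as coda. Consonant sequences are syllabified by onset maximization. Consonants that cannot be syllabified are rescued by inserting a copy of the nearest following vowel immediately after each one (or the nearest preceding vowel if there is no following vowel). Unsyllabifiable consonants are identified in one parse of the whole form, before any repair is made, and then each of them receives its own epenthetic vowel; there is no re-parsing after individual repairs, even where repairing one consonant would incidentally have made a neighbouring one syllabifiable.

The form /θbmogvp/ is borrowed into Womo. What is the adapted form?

The consonants /θ/, /v/, /p/ cannot be parsed into a legal (C)(C)V(C) syllable (at most one coda consonant is licensed; onsets may contain at most 2 consonants).
Epenthesis after each stranded consonant: /θ/ → /θo/, /v/ → /vo/, /p/ → /po/.

θobmogvopo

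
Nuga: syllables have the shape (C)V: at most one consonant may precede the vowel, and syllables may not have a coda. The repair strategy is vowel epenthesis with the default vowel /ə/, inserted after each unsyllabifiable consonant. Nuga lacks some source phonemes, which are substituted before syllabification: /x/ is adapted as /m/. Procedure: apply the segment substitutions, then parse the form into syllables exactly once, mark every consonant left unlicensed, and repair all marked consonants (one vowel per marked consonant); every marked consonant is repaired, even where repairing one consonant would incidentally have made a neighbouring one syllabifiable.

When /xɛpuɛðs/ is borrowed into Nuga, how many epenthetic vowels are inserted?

2

After substitution the input is /mɛpuɛðs/.
The unsyllabifiable consonants are /ð/, /s/; each receives one epenthetic vowel.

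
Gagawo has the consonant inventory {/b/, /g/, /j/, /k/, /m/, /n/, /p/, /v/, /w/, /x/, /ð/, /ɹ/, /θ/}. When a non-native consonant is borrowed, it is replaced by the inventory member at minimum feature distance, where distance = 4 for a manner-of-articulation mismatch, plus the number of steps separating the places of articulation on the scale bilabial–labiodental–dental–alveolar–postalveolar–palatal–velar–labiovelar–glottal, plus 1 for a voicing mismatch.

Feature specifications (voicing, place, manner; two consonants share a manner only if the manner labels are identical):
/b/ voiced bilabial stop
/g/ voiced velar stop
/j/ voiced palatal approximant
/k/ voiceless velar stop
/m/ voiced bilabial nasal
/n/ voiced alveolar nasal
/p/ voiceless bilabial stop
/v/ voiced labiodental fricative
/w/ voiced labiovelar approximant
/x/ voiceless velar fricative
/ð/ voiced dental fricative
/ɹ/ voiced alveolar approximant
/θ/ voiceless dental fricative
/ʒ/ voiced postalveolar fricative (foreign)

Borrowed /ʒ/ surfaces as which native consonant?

/ð/ is closest: same manner (fricative), place distance 2 (postalveolar→dental), same voicing; total 2. Next closest is /v/ at distance 3.

ð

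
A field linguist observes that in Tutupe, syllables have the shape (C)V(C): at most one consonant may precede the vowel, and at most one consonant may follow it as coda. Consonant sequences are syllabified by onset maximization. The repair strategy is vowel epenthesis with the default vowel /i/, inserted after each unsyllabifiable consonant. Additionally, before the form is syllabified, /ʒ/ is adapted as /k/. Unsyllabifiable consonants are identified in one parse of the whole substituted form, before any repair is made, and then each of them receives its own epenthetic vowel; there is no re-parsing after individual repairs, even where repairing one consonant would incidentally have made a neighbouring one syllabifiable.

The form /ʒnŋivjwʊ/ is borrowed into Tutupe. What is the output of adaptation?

Substitution: /ʒ/ → /k/, giving /knŋivjwʊ/.
The consonants /k/, /n/, /j/ cannot be parsed into a legal (C)V(C) syllable (at most one coda consonant is licensed; onsets are limited to one consonant).
Epenthesis after each stranded consonant: /k/ → /ki/, /n/ → /ni/, /j/ → /ji/.

kiniŋivjiwʊ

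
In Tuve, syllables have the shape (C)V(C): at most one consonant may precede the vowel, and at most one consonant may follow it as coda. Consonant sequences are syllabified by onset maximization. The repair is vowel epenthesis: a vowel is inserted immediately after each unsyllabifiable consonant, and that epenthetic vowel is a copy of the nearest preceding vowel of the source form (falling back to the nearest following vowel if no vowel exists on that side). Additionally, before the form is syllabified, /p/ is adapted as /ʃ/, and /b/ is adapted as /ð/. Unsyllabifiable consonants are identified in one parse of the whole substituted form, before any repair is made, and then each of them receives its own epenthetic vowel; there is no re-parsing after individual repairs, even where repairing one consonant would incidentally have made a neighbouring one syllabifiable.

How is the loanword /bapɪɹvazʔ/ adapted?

ðaʃɪɹvazʔa

Substitution: /b/ → /ð/, /p/ → /ʃ/, giving /ðaʃɪɹvazʔ/.
The consonants /ʔ/ cannot be parsed into a legal (C)V(C) syllable (at most one coda consonant is licensed; onsets are limited to one consonant).
Epenthesis after each stranded consonant: /ʔ/ → /ʔa/.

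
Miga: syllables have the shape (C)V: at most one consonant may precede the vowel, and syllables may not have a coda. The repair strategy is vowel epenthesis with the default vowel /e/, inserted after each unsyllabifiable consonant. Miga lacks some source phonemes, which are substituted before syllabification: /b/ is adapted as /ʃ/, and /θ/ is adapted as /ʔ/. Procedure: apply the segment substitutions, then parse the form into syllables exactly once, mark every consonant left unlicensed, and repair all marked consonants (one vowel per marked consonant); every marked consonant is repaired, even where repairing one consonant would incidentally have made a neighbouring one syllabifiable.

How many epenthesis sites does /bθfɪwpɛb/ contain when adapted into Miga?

4

After substitution the input is /ʃʔfɪwpɛʃ/.
The unsyllabifiable consonants are /ʃ/, /ʔ/, /w/, /ʃ/; each receives one epenthetic vowel.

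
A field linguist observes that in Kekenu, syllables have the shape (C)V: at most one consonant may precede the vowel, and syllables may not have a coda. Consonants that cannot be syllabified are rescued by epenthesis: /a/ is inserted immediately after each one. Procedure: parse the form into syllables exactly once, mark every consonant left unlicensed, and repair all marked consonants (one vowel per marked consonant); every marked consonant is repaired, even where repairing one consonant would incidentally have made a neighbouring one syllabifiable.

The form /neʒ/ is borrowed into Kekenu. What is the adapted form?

Syllabifying with onset maximization leaves /ʒ/ stranded (no codas are permitted; onsets are limited to one consonant).
Each unlicensed consonant becomes the onset of a new syllable: /ʒ/ → /ʒa/.

neʒa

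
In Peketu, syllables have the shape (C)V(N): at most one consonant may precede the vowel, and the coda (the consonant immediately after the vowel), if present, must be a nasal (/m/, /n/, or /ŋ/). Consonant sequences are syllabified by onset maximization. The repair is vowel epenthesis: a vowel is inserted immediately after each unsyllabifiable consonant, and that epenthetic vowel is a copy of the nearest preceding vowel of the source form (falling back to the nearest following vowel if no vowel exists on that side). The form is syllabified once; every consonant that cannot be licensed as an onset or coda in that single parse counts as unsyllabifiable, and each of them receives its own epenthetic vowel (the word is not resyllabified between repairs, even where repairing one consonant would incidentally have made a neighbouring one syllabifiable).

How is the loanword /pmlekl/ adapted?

The consonants /p/, /m/, /k/, /l/ cannot be parsed into a legal (C)V(N) syllable (only a nasal (/m/, /n/, or /ŋ/) is licensed in coda position; onsets are limited to one consonant).
Each unlicensed consonant becomes the onset of a new syllable: /p/ → /pe/, /m/ → /me/, /k/ → /ke/, /l/ → /le/.

pemelekele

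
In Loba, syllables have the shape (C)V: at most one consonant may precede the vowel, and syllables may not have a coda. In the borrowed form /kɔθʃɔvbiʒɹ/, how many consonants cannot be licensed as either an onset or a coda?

4

Under (C)V, the unsyllabifiable consonants are /θ/, /v/, /ʒ/, /ɹ/ (no codas are permitted; onsets are limited to one consonant).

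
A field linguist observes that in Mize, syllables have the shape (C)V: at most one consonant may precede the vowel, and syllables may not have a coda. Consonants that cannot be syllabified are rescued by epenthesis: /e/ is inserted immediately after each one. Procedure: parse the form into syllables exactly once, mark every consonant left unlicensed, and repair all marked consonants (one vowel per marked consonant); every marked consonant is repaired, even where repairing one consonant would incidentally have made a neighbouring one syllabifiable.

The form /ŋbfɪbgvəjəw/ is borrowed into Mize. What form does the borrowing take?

The consonants /ŋ/, /b/, /b/, /g/, /w/ cannot be parsed into a legal (C)V syllable (no codas are permitted; onsets are limited to one consonant).
Inserting the epenthetic vowel yields /ŋ/ → /ŋe/, /b/ → /be/, /b/ → /be/, /g/ → /ge/, /w/ → /we/.

ŋebefɪbegevəjəwe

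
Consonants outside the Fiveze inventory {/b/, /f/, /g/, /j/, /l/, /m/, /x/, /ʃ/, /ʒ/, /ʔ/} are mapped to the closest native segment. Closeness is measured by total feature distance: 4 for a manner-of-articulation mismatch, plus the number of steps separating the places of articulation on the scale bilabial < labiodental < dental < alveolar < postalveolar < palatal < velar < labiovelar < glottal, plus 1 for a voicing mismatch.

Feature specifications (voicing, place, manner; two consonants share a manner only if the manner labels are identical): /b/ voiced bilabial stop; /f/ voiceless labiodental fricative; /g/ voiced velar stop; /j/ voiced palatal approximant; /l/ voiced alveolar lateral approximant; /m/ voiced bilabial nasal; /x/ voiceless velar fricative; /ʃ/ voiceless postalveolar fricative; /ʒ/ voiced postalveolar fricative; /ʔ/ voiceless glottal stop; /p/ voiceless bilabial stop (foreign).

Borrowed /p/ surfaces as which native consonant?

b

/b/ is closest: same manner (stop), place distance 0 (bilabial→bilabial), voicing differs (+1); total 1. Next closest is /f/ at distance 5.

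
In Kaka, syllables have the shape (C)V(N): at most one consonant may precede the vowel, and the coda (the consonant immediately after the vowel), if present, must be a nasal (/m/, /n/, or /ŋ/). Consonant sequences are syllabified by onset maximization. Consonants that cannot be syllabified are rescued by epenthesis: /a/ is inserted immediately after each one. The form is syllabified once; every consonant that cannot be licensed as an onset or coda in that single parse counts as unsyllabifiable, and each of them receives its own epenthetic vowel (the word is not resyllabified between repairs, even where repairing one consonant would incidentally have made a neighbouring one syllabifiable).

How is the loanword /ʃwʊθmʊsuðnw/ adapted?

Under (C)V(N), the unsyllabifiable consonants are /ʃ/, /θ/, /ð/, /n/, /w/ (only a nasal (/m/, /n/, or /ŋ/) is licensed in coda position; onsets are limited to one consonant).
Epenthesis after each stranded consonant: /ʃ/ → /ʃa/, /θ/ → /θa/, /ð/ → /ða/, /n/ → /na/, /w/ → /wa/.

ʃawʊθamʊsuðanawa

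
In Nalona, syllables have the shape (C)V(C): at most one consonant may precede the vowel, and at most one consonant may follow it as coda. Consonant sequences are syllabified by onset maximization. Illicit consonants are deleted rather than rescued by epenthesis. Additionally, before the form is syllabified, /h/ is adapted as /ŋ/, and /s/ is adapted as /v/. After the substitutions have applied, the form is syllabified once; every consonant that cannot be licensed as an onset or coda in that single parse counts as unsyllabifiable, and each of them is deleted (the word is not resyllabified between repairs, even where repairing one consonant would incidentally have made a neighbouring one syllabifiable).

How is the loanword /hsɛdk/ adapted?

vɛd

Substitution: /h/ → /ŋ/, /s/ → /v/, giving /ŋvɛdk/.
Under (C)V(C), the unsyllabifiable consonants are /ŋ/, /k/ (at most one coda consonant is licensed; onsets are limited to one consonant).
Deleting the stranded consonants removes /ŋ/, /k/.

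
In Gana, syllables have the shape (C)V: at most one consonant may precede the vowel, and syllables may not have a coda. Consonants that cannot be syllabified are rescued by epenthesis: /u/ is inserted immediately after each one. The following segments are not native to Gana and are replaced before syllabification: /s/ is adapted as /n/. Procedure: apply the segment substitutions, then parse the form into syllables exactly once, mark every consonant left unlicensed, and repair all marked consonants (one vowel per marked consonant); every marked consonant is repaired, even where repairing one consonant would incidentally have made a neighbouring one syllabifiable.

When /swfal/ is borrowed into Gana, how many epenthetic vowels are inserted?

3

After substitution the input is /nwfal/.
The unsyllabifiable consonants are /n/, /w/, /l/; each receives one epenthetic vowel.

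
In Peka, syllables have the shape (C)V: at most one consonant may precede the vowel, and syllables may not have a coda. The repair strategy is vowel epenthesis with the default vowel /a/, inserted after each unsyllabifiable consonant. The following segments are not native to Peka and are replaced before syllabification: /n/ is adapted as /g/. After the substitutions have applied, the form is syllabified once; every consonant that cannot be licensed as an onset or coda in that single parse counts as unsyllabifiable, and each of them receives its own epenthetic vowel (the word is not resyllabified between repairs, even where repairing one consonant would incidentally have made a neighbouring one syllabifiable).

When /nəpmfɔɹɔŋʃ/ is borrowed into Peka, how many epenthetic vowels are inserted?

After substitution the input is /gəpmfɔɹɔŋʃ/.
The unsyllabifiable consonants are /p/, /m/, /ŋ/, /ʃ/; each receives one epenthetic vowel.

4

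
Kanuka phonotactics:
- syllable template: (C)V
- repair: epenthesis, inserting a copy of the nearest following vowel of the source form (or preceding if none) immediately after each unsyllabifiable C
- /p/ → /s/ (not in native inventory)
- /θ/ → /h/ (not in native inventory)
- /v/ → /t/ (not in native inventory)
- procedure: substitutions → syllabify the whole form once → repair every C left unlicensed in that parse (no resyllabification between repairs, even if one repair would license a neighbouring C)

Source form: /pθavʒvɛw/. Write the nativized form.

Substitution: /p/ → /s/, /θ/ → /h/, /v/ → /t/, giving /shatʒtɛw/.
Syllabifying with onset maximization leaves /s/, /t/, /ʒ/, /w/ stranded (no codas are permitted; onsets are limited to one consonant).
Inserting the epenthetic vowel yields /s/ → /sa/, /t/ → /tɛ/, /ʒ/ → /ʒɛ/, /w/ → /wɛ/.

sahatɛʒɛtɛwɛ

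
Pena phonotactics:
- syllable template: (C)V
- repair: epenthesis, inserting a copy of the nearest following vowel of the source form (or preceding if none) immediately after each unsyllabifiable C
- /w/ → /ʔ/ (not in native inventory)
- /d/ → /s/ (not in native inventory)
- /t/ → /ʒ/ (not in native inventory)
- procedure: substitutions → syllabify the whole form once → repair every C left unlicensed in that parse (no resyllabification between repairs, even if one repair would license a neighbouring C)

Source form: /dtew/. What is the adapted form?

Substitution: /d/ → /s/, /t/ → /ʒ/, /w/ → /ʔ/, giving /sʒeʔ/.
Syllabifying with onset maximization leaves /s/, /ʔ/ stranded (no codas are permitted; onsets are limited to one consonant).
Each unlicensed consonant becomes the onset of a new syllable: /s/ → /se/, /ʔ/ → /ʔe/.

seʒeʔe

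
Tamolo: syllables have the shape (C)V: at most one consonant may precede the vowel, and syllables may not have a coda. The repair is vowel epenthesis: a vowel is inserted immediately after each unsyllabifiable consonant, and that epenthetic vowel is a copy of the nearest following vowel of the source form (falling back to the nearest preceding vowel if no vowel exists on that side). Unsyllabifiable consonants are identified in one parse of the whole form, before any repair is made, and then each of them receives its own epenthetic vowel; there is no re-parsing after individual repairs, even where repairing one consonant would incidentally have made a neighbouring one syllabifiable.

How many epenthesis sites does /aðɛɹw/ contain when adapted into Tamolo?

The unsyllabifiable consonants are /ɹ/, /w/; each receives one epenthetic vowel.

2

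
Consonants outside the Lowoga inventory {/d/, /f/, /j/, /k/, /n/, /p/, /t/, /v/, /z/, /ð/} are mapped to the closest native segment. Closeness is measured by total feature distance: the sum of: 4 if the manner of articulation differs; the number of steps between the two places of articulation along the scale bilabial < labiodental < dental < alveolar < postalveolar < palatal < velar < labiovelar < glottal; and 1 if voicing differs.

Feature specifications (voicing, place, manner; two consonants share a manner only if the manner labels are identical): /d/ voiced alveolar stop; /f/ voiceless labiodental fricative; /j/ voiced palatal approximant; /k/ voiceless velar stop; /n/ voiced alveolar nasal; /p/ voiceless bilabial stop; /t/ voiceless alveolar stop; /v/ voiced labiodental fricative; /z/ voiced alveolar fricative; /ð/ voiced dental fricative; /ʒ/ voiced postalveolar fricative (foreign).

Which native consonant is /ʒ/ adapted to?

z

/z/ is closest: same manner (fricative), place distance 1 (postalveolar→alveolar), same voicing; total 1. Next closest is /ð/ at distance 2.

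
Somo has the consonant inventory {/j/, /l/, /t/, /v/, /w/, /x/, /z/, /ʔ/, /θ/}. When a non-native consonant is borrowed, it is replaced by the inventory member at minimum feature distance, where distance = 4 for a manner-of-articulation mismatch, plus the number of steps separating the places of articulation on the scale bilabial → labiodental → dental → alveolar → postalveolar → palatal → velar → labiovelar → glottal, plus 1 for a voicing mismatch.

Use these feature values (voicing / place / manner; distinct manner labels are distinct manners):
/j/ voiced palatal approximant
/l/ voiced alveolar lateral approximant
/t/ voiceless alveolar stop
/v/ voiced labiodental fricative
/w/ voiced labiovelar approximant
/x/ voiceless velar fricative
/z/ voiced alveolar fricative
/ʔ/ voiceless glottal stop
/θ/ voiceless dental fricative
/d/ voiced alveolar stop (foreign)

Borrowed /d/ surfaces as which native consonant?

/t/ is closest: same manner (stop), place distance 0 (alveolar→alveolar), voicing differs (+1); total 1. Next closest is /l/ at distance 4.

t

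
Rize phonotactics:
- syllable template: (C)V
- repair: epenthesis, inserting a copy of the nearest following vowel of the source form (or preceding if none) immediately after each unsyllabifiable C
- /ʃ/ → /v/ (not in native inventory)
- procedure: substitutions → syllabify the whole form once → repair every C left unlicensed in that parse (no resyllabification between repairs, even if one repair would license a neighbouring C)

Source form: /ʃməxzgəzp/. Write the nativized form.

Substitution: /ʃ/ → /v/, giving /vməxzgəzp/.
Syllabifying with onset maximization leaves /v/, /x/, /z/, /z/, /p/ stranded (no codas are permitted; onsets are limited to one consonant).
Inserting the epenthetic vowel yields /v/ → /və/, /x/ → /xə/, /z/ → /zə/, /z/ → /zə/, /p/ → /pə/.

vəməxəzəgəzəpə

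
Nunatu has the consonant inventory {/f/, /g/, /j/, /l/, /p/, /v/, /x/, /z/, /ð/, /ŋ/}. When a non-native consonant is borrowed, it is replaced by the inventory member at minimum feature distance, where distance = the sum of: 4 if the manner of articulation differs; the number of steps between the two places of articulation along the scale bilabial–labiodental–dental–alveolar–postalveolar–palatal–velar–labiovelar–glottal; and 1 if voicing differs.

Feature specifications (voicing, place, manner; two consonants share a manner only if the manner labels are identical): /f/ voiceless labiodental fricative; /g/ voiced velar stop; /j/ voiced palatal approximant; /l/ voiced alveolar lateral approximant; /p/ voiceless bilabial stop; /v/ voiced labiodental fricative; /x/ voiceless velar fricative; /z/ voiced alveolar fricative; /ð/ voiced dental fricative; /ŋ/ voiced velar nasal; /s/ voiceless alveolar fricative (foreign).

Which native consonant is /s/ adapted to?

z

/z/ is closest: same manner (fricative), place distance 0 (alveolar→alveolar), voicing differs (+1); total 1. Next closest is /f/ at distance 2.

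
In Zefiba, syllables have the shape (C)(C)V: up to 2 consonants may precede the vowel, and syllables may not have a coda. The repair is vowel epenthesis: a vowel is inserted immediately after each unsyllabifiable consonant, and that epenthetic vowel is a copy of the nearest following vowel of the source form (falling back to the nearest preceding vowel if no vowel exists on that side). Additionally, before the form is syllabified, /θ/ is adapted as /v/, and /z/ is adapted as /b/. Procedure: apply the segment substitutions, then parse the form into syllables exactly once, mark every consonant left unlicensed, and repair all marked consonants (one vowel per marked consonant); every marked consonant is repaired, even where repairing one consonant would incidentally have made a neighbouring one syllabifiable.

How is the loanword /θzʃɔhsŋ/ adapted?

Substitution: /θ/ → /v/, /z/ → /b/, giving /vbʃɔhsŋ/.
Syllabifying with onset maximization leaves /v/, /h/, /s/, /ŋ/ stranded (no codas are permitted; onsets may contain at most 2 consonants).
Epenthesis after each stranded consonant: /v/ → /vɔ/, /h/ → /hɔ/, /s/ → /sɔ/, /ŋ/ → /ŋɔ/.

vɔbʃɔhɔsɔŋɔ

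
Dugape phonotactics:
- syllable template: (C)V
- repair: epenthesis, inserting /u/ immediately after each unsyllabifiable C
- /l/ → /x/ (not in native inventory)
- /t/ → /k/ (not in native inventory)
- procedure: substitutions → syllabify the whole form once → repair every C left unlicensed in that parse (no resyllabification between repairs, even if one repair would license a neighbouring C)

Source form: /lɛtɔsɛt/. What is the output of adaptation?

Substitution: /l/ → /x/, /t/ → /k/, giving /xɛkɔsɛk/.
Syllabifying with onset maximization leaves /k/ stranded (no codas are permitted; onsets are limited to one consonant).
Epenthesis after each stranded consonant: /k/ → /ku/.

xɛkɔsɛku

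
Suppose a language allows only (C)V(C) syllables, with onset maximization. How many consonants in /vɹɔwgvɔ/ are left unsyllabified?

2

Under (C)V(C), the unsyllabifiable consonants are /v/, /g/ (at most one coda consonant is licensed; onsets are limited to one consonant).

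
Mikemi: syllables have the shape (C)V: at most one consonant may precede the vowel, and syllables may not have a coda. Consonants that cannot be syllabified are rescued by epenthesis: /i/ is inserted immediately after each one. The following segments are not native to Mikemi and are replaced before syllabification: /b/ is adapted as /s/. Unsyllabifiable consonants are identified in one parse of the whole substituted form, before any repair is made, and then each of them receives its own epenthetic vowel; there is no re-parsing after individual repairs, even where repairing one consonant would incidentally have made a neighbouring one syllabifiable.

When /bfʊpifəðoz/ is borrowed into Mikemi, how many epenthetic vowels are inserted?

2

After substitution the input is /sfʊpifəðoz/.
The unsyllabifiable consonants are /s/, /z/; each receives one epenthetic vowel.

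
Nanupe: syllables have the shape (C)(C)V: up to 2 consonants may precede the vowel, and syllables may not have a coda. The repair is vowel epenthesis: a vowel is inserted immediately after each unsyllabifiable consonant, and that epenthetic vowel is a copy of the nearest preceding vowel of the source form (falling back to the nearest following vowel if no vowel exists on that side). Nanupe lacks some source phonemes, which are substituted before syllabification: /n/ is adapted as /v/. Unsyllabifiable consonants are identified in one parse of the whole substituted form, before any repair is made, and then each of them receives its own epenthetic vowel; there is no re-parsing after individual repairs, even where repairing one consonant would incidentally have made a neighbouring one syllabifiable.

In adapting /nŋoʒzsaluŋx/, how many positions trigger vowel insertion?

3

After substitution the input is /vŋoʒzsaluŋx/.
The unsyllabifiable consonants are /ʒ/, /ŋ/, /x/; each receives one epenthetic vowel.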